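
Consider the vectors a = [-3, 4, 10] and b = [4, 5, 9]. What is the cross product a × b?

(-14, 67, -31)

i: 4·9 - 10·5 = 36 - 50 = -14
j: 10·4 - (-3)·9 = 40 - (-27) = 67
k: (-3)·5 - 4·4 = -15 - 16 = -31
a × b = (-14, 67, -31)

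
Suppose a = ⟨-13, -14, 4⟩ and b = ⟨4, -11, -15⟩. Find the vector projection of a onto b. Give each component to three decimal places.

a · b = (-13)·4 + (-14)·(-11) + 4·(-15) = -52 + 154 - 60 = 42
|b|² = 16 + 121 + 225 = 362
proj_b a = (42/362) · (4, -11, -15) ≈ (0.464, -1.276, -1.740)

(0.464, -1.276, -1.740)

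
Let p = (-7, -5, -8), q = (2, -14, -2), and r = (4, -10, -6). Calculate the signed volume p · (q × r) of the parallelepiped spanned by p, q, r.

q × r:
i: (-14)·(-6) - (-2)·(-10) = 84 - 20 = 64
j: (-2)·4 - 2·(-6) = -8 - (-12) = 4
k: 2·(-10) - (-14)·4 = -20 - (-56) = 36
q × r = (64, 4, 36)
p · (q × r) = (-7)·64 + (-5)·4 + (-8)·36 = -448 - 20 - 288 = -756

-756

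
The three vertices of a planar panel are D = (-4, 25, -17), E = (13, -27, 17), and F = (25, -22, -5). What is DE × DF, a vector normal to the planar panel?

(974, 782, 709)

DE = (17, -52, 34)
DF = (29, -47, 12)
i: (-52)·12 - 34·(-47) = -624 - (-1598) = 974
j: 34·29 - 17·12 = 986 - 204 = 782
k: 17·(-47) - (-52)·29 = -799 - (-1508) = 709
DE × DF = (974, 782, 709)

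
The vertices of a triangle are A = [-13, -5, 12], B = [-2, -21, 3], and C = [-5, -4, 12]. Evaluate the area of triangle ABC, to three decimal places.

AB = (11, -16, -9),  AC = (8, 1, 0)
i: (-16)·0 - (-9)·1 = 0 - (-9) = 9
j: (-9)·8 - 11·0 = -72 - 0 = -72
k: 11·1 - (-16)·8 = 11 - (-128) = 139
AB × AC = (9, -72, 139)
|AB × AC| = √24586 ≈ 156.7992
area = ½ · 156.7992 ≈ 78.400

78.400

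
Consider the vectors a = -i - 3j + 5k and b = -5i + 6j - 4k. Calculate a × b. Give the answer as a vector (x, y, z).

i: (-3)·(-4) - 5·6 = 12 - 30 = -18
j: 5·(-5) - (-1)·(-4) = -25 - 4 = -29
k: (-1)·6 - (-3)·(-5) = -6 - 15 = -21
a × b = (-18, -29, -21)

(-18, -29, -21)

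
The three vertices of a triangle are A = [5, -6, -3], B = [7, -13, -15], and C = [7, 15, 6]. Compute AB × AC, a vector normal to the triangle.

AB = (2, -7, -12)
AC = (2, 21, 9)
i: (-7)·9 - (-12)·21 = -63 - (-252) = 189
j: (-12)·2 - 2·9 = -24 - 18 = -42
k: 2·21 - (-7)·2 = 42 - (-14) = 56
AB × AC = (189, -42, 56)

(189, -42, 56)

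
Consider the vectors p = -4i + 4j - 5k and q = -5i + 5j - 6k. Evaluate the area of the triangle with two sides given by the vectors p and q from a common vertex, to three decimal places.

i: 4·(-6) - (-5)·5 = -24 - (-25) = 1
j: (-5)·(-5) - (-4)·(-6) = 25 - 24 = 1
k: (-4)·5 - 4·(-5) = -20 - (-20) = 0
p × q = (1, 1, 0)
|p × q| = √(1² + 1² + 0²) = √2 ≈ 1.4142
area = ½ · 1.4142 ≈ 0.707

0.707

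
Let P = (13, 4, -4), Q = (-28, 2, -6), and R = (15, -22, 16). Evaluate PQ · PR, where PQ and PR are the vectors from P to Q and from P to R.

-70

PQ = Q − P = (-41, -2, -2)
PR = R − P = (2, -26, 20)
PQ · PR = (-41)·2 + (-2)·(-26) + (-2)·20 = -82 + 52 - 40 = -70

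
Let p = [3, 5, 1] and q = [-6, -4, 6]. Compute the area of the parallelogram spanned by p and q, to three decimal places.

i: 5·6 - 1·(-4) = 30 - (-4) = 34
j: 1·(-6) - 3·6 = -6 - 18 = -24
k: 3·(-4) - 5·(-6) = -12 - (-30) = 18
p × q = (34, -24, 18)
|p × q| = √(34² + (-24)² + 18²) = √2056 ≈ 45.3431

45.343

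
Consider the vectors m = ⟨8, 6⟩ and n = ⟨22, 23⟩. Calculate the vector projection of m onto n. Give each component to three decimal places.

m · n = 8·22 + 6·23 = 176 + 138 = 314
|n|² = 484 + 529 = 1013
proj_n m = (314/1013) · (22, 23) ≈ (6.819, 7.129)

(6.819, 7.129)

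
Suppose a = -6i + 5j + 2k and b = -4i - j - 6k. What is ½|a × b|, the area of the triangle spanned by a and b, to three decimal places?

29.138

i: 5·(-6) - 2·(-1) = -30 - (-2) = -28
j: 2·(-4) - (-6)·(-6) = -8 - 36 = -44
k: (-6)·(-1) - 5·(-4) = 6 - (-20) = 26
a × b = (-28, -44, 26)
|a × b| = √((-28)² + (-44)² + 26²) = √3396 ≈ 58.2752
area = ½ · 58.2752 ≈ 29.138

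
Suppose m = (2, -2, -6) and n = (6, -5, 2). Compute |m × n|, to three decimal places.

i: (-2)·2 - (-6)·(-5) = -4 - 30 = -34
j: (-6)·6 - 2·2 = -36 - 4 = -40
k: 2·(-5) - (-2)·6 = -10 - (-12) = 2
m × n = (-34, -40, 2)
|m × n| = √((-34)² + (-40)² + 2²) = √2760 ≈ 52.5357

52.536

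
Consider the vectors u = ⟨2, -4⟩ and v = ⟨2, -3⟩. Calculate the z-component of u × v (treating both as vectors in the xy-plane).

2·(-3) - (-4)·2 = -6 - (-8) = 2

2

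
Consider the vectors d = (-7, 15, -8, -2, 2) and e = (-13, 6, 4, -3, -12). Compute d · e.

d · e = (-7)·(-13) + 15·6 + (-8)·4 + (-2)·(-3) + 2·(-12) = 91 + 90 - 32 + 6 - 24 = 131

131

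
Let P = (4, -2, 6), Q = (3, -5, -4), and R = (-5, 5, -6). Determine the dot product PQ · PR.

PQ = Q − P = (-1, -3, -10)
PR = R − P = (-9, 7, -12)
PQ · PR = (-1)·(-9) + (-3)·7 + (-10)·(-12) = 9 - 21 + 120 = 108

108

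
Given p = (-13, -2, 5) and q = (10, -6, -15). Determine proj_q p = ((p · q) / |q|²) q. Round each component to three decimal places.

p · q = (-13)·10 + (-2)·(-6) + 5·(-15) = -130 + 12 - 75 = -193
|q|² = 100 + 36 + 225 = 361
proj_q p = (-193/361) · (10, -6, -15) ≈ (-5.346, 3.208, 8.019)

(-5.346, 3.208, 8.019)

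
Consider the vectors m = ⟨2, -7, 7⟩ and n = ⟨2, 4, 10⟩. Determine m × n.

i: (-7)·10 - 7·4 = -70 - 28 = -98
j: 7·2 - 2·10 = 14 - 20 = -6
k: 2·4 - (-7)·2 = 8 - (-14) = 22
m × n = (-98, -6, 22)

(-98, -6, 22)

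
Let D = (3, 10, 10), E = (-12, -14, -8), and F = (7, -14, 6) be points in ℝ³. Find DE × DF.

(-336, -132, 456)

DE = (-15, -24, -18)
DF = (4, -24, -4)
i: (-24)·(-4) - (-18)·(-24) = 96 - 432 = -336
j: (-18)·4 - (-15)·(-4) = -72 - 60 = -132
k: (-15)·(-24) - (-24)·4 = 360 - (-96) = 456
DE × DF = (-336, -132, 456)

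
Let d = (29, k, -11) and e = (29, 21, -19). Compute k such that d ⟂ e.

d · e = 29·29 + k·21 + (-11)·(-19) = 1050 + 21k
Set equal to 0: 21k = -1050, so k = -50.

-50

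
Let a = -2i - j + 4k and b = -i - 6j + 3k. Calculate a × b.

(21, 2, 11)

i: (-1)·3 - 4·(-6) = -3 - (-24) = 21
j: 4·(-1) - (-2)·3 = -4 - (-6) = 2
k: (-2)·(-6) - (-1)·(-1) = 12 - 1 = 11
a × b = (21, 2, 11)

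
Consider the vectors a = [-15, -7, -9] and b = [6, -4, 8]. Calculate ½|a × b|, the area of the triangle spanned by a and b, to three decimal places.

76.197

i: (-7)·8 - (-9)·(-4) = -56 - 36 = -92
j: (-9)·6 - (-15)·8 = -54 - (-120) = 66
k: (-15)·(-4) - (-7)·6 = 60 - (-42) = 102
a × b = (-92, 66, 102)
|a × b| = √((-92)² + 66² + 102²) = √23224 ≈ 152.3942
area = ½ · 152.3942 ≈ 76.197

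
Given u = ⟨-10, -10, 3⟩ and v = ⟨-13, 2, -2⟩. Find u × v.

i: (-10)·(-2) - 3·2 = 20 - 6 = 14
j: 3·(-13) - (-10)·(-2) = -39 - 20 = -59
k: (-10)·2 - (-10)·(-13) = -20 - 130 = -150
u × v = (14, -59, -150)

(14, -59, -150)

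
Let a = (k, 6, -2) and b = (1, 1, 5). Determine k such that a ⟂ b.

a · b = k·1 + 6·1 + (-2)·5 = -4 + 1k
Set equal to 0: 1k = 4, so k = 4.

4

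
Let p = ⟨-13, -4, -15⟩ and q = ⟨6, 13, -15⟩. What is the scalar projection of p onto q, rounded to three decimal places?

p · q = (-13)·6 + (-4)·13 + (-15)·(-15) = -78 - 52 + 225 = 95
|q| = √(36 + 169 + 225) = √430 ≈ 20.7364
comp_q p = 95 / √430 ≈ 4.581

4.581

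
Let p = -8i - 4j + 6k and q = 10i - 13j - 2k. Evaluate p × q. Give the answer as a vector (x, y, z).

i: (-4)·(-2) - 6·(-13) = 8 - (-78) = 86
j: 6·10 - (-8)·(-2) = 60 - 16 = 44
k: (-8)·(-13) - (-4)·10 = 104 - (-40) = 144
p × q = (86, 44, 144)

(86, 44, 144)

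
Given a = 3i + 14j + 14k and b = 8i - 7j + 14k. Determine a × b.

i: 14·14 - 14·(-7) = 196 - (-98) = 294
j: 14·8 - 3·14 = 112 - 42 = 70
k: 3·(-7) - 14·8 = -21 - 112 = -133
a × b = (294, 70, -133)

(294, 70, -133)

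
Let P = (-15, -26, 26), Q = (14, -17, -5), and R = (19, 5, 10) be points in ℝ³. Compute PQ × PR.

(817, -590, 593)

PQ = (29, 9, -31)
PR = (34, 31, -16)
i: 9·(-16) - (-31)·31 = -144 - (-961) = 817
j: (-31)·34 - 29·(-16) = -1054 - (-464) = -590
k: 29·31 - 9·34 = 899 - 306 = 593
PQ × PR = (817, -590, 593)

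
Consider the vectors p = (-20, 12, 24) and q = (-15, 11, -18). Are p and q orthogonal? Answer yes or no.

p · q = (-20)·(-15) + 12·11 + 24·(-18) = 300 + 132 - 432 = 0
Zero, so the vectors are orthogonal.

yes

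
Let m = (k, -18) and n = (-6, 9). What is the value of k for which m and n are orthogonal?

m · n = k·(-6) + (-18)·9 = -162 - 6k
Set equal to 0: -6k = 162, so k = -27.

-27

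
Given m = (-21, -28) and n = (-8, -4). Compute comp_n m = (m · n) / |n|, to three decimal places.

m · n = (-21)·(-8) + (-28)·(-4) = 168 + 112 = 280
|n| = √(64 + 16) = √80 ≈ 8.9443
comp_n m = 280 / √80 ≈ 31.305

31.305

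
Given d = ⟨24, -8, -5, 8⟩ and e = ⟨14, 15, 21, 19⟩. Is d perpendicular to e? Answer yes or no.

d · e = 24·14 + (-8)·15 + (-5)·21 + 8·19 = 336 - 120 - 105 + 152 = 263
Nonzero, so the vectors are not orthogonal.

no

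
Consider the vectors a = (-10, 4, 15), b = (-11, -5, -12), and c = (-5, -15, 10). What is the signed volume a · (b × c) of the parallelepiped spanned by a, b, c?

b × c:
i: (-5)·10 - (-12)·(-15) = -50 - 180 = -230
j: (-12)·(-5) - (-11)·10 = 60 - (-110) = 170
k: (-11)·(-15) - (-5)·(-5) = 165 - 25 = 140
b × c = (-230, 170, 140)
a · (b × c) = (-10)·(-230) + 4·170 + 15·140 = 2300 + 680 + 2100 = 5080

5080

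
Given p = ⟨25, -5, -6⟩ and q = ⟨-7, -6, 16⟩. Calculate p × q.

(-116, -358, -185)

i: (-5)·16 - (-6)·(-6) = -80 - 36 = -116
j: (-6)·(-7) - 25·16 = 42 - 400 = -358
k: 25·(-6) - (-5)·(-7) = -150 - 35 = -185
p × q = (-116, -358, -185)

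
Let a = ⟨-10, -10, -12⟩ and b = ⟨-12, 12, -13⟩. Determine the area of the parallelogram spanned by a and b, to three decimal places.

i: (-10)·(-13) - (-12)·12 = 130 - (-144) = 274
j: (-12)·(-12) - (-10)·(-13) = 144 - 130 = 14
k: (-10)·12 - (-10)·(-12) = -120 - 120 = -240
a × b = (274, 14, -240)
|a × b| = √(274² + 14² + (-240)²) = √132872 ≈ 364.5161

364.516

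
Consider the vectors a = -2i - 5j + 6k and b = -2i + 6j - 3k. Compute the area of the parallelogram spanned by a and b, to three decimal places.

35.341

i: (-5)·(-3) - 6·6 = 15 - 36 = -21
j: 6·(-2) - (-2)·(-3) = -12 - 6 = -18
k: (-2)·6 - (-5)·(-2) = -12 - 10 = -22
a × b = (-21, -18, -22)
|a × b| = √((-21)² + (-18)² + (-22)²) = √1249 ≈ 35.3412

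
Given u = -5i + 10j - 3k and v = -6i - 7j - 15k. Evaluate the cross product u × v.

i: 10·(-15) - (-3)·(-7) = -150 - 21 = -171
j: (-3)·(-6) - (-5)·(-15) = 18 - 75 = -57
k: (-5)·(-7) - 10·(-6) = 35 - (-60) = 95
u × v = (-171, -57, 95)

(-171, -57, 95)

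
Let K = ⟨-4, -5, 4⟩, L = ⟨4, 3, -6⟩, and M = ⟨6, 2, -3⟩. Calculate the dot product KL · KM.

206

KL = L − K = (8, 8, -10)
KM = M − K = (10, 7, -7)
KL · KM = 8·10 + 8·7 + (-10)·(-7) = 80 + 56 + 70 = 206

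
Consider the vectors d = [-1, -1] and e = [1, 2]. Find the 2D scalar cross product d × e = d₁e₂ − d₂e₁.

(-1)·2 - (-1)·1 = -2 - (-1) = -1

-1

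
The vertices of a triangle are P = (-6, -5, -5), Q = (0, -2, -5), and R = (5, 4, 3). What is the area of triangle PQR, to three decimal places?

PQ = (6, 3, 0),  PR = (11, 9, 8)
i: 3·8 - 0·9 = 24 - 0 = 24
j: 0·11 - 6·8 = 0 - 48 = -48
k: 6·9 - 3·11 = 54 - 33 = 21
PQ × PR = (24, -48, 21)
|PQ × PR| = √3321 ≈ 57.6281
area = ½ · 57.6281 ≈ 28.814

28.814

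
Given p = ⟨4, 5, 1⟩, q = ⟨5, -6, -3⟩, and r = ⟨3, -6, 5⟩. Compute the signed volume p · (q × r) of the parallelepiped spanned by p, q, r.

-374

q × r:
i: (-6)·5 - (-3)·(-6) = -30 - 18 = -48
j: (-3)·3 - 5·5 = -9 - 25 = -34
k: 5·(-6) - (-6)·3 = -30 - (-18) = -12
q × r = (-48, -34, -12)
p · (q × r) = 4·(-48) + 5·(-34) + 1·(-12) = -192 - 170 - 12 = -374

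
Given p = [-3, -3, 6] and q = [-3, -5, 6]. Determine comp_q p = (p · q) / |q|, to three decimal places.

p · q = (-3)·(-3) + (-3)·(-5) + 6·6 = 9 + 15 + 36 = 60
|q| = √(9 + 25 + 36) = √70 ≈ 8.3666
comp_q p = 60 / √70 ≈ 7.171

7.171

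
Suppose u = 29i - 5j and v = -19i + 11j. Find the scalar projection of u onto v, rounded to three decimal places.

-27.603

u · v = 29·(-19) + (-5)·11 = -551 - 55 = -606
|v| = √(361 + 121) = √482 ≈ 21.9545
comp_v u = -606 / √482 ≈ -27.603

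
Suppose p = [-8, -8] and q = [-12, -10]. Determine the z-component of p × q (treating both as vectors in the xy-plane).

-16

(-8)·(-10) - (-8)·(-12) = 80 - 96 = -16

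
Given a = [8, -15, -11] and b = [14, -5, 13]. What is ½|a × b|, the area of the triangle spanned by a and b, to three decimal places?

198.723

i: (-15)·13 - (-11)·(-5) = -195 - 55 = -250
j: (-11)·14 - 8·13 = -154 - 104 = -258
k: 8·(-5) - (-15)·14 = -40 - (-210) = 170
a × b = (-250, -258, 170)
|a × b| = √((-250)² + (-258)² + 170²) = √157964 ≈ 397.4469
area = ½ · 397.4469 ≈ 198.723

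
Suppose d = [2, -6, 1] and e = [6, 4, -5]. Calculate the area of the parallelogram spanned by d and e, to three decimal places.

53.554

i: (-6)·(-5) - 1·4 = 30 - 4 = 26
j: 1·6 - 2·(-5) = 6 - (-10) = 16
k: 2·4 - (-6)·6 = 8 - (-36) = 44
d × e = (26, 16, 44)
|d × e| = √(26² + 16² + 44²) = √2868 ≈ 53.5537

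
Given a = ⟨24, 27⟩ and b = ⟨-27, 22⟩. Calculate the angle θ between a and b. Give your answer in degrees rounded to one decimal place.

92.5

a · b = 24·(-27) + 27·22 = -648 + 594 = -54
|a|² = 576 + 729 = 1305,  |a| = √1305 ≈ 36.124784
|b|² = 729 + 484 = 1213,  |b| = √1213 ≈ 34.828150
cos θ = -54 / (36.124784 · 34.828150) ≈ -0.04292
θ = arccos(-0.04292) ≈ 92.5°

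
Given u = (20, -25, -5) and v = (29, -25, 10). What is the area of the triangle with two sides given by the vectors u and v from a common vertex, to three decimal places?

i: (-25)·10 - (-5)·(-25) = -250 - 125 = -375
j: (-5)·29 - 20·10 = -145 - 200 = -345
k: 20·(-25) - (-25)·29 = -500 - (-725) = 225
u × v = (-375, -345, 225)
|u × v| = √((-375)² + (-345)² + 225²) = √310275 ≈ 557.0233
area = ½ · 557.0233 ≈ 278.512

278.512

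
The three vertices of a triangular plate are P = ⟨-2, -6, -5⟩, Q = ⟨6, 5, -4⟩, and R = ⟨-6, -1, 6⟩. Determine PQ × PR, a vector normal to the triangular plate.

PQ = (8, 11, 1)
PR = (-4, 5, 11)
i: 11·11 - 1·5 = 121 - 5 = 116
j: 1·(-4) - 8·11 = -4 - 88 = -92
k: 8·5 - 11·(-4) = 40 - (-44) = 84
PQ × PR = (116, -92, 84)

(116, -92, 84)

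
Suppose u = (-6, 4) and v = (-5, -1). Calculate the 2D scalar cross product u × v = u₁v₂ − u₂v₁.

(-6)·(-1) - 4·(-5) = 6 - (-20) = 26

26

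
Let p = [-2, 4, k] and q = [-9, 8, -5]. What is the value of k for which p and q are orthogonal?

10

p · q = (-2)·(-9) + 4·8 + k·(-5) = 50 - 5k
Set equal to 0: -5k = -50, so k = 10.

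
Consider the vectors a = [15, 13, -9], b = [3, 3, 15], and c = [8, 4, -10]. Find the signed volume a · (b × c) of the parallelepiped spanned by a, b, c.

b × c:
i: 3·(-10) - 15·4 = -30 - 60 = -90
j: 15·8 - 3·(-10) = 120 - (-30) = 150
k: 3·4 - 3·8 = 12 - 24 = -12
b × c = (-90, 150, -12)
a · (b × c) = 15·(-90) + 13·150 + (-9)·(-12) = -1350 + 1950 + 108 = 708

708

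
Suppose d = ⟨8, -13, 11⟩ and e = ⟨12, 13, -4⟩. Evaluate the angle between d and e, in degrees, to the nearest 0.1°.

d · e = 8·12 + (-13)·13 + 11·(-4) = 96 - 169 - 44 = -117
|d|² = 64 + 169 + 121 = 354,  |d| = √354 ≈ 18.814888
|e|² = 144 + 169 + 16 = 329,  |e| = √329 ≈ 18.138357
cos θ = -117 / (18.814888 · 18.138357) ≈ -0.34284
θ = arccos(-0.34284) ≈ 110.0°

110.0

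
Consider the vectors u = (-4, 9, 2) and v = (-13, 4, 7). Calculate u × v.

i: 9·7 - 2·4 = 63 - 8 = 55
j: 2·(-13) - (-4)·7 = -26 - (-28) = 2
k: (-4)·4 - 9·(-13) = -16 - (-117) = 101
u × v = (55, 2, 101)

(55, 2, 101)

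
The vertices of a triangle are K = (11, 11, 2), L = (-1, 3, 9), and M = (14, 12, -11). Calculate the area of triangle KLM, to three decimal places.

83.334

KL = (-12, -8, 7),  KM = (3, 1, -13)
i: (-8)·(-13) - 7·1 = 104 - 7 = 97
j: 7·3 - (-12)·(-13) = 21 - 156 = -135
k: (-12)·1 - (-8)·3 = -12 - (-24) = 12
KL × KM = (97, -135, 12)
|KL × KM| = √27778 ≈ 166.6673
area = ½ · 166.6673 ≈ 83.334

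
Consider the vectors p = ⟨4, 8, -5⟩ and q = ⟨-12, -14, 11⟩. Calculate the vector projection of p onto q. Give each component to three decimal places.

p · q = 4·(-12) + 8·(-14) + (-5)·11 = -48 - 112 - 55 = -215
|q|² = 144 + 196 + 121 = 461
proj_q p = (-215/461) · (-12, -14, 11) ≈ (5.597, 6.529, -5.130)

(5.597, 6.529, -5.130)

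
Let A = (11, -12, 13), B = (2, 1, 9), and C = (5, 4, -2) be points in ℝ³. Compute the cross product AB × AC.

AB = (-9, 13, -4)
AC = (-6, 16, -15)
i: 13·(-15) - (-4)·16 = -195 - (-64) = -131
j: (-4)·(-6) - (-9)·(-15) = 24 - 135 = -111
k: (-9)·16 - 13·(-6) = -144 - (-78) = -66
AB × AC = (-131, -111, -66)

(-131, -111, -66)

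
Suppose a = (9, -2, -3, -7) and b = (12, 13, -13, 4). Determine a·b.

93

a · b = 9·12 + (-2)·13 + (-3)·(-13) + (-7)·4 = 108 - 26 + 39 - 28 = 93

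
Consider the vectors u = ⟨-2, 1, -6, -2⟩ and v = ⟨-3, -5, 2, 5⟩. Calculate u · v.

u · v = (-2)·(-3) + 1·(-5) + (-6)·2 + (-2)·5 = 6 - 5 - 12 - 10 = -21

-21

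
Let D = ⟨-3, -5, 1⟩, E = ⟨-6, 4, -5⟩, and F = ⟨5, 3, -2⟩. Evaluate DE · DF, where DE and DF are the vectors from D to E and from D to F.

66

DE = E − D = (-3, 9, -6)
DF = F − D = (8, 8, -3)
DE · DF = (-3)·8 + 9·8 + (-6)·(-3) = -24 + 72 + 18 = 66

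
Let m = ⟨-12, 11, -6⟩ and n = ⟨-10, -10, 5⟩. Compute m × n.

(-5, 120, 230)

i: 11·5 - (-6)·(-10) = 55 - 60 = -5
j: (-6)·(-10) - (-12)·5 = 60 - (-60) = 120
k: (-12)·(-10) - 11·(-10) = 120 - (-110) = 230
m × n = (-5, 120, 230)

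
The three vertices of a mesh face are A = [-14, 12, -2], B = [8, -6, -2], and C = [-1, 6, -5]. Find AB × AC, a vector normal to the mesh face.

(54, 66, 102)

AB = (22, -18, 0)
AC = (13, -6, -3)
i: (-18)·(-3) - 0·(-6) = 54 - 0 = 54
j: 0·13 - 22·(-3) = 0 - (-66) = 66
k: 22·(-6) - (-18)·13 = -132 - (-234) = 102
AB × AC = (54, 66, 102)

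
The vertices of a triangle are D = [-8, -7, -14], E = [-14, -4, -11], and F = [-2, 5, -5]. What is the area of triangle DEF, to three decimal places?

DE = (-6, 3, 3),  DF = (6, 12, 9)
i: 3·9 - 3·12 = 27 - 36 = -9
j: 3·6 - (-6)·9 = 18 - (-54) = 72
k: (-6)·12 - 3·6 = -72 - 18 = -90
DE × DF = (-9, 72, -90)
|DE × DF| = √13365 ≈ 115.6071
area = ½ · 115.6071 ≈ 57.804

57.804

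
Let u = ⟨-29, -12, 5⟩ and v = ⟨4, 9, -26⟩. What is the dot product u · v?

u · v = (-29)·4 + (-12)·9 + 5·(-26) = -116 - 108 - 130 = -354

-354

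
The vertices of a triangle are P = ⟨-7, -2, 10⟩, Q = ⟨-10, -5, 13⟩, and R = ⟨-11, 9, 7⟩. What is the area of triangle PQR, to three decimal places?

PQ = (-3, -3, 3),  PR = (-4, 11, -3)
i: (-3)·(-3) - 3·11 = 9 - 33 = -24
j: 3·(-4) - (-3)·(-3) = -12 - 9 = -21
k: (-3)·11 - (-3)·(-4) = -33 - 12 = -45
PQ × PR = (-24, -21, -45)
|PQ × PR| = √3042 ≈ 55.1543
area = ½ · 55.1543 ≈ 27.577

27.577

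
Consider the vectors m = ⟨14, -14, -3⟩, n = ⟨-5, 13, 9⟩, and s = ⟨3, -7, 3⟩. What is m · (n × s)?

852

n × s:
i: 13·3 - 9·(-7) = 39 - (-63) = 102
j: 9·3 - (-5)·3 = 27 - (-15) = 42
k: (-5)·(-7) - 13·3 = 35 - 39 = -4
n × s = (102, 42, -4)
m · (n × s) = 14·102 + (-14)·42 + (-3)·(-4) = 1428 - 588 + 12 = 852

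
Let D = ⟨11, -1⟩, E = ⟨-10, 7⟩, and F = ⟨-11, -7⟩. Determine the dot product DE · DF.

DE = E − D = (-21, 8)
DF = F − D = (-22, -6)
DE · DF = (-21)·(-22) + 8·(-6) = 462 - 48 = 414

414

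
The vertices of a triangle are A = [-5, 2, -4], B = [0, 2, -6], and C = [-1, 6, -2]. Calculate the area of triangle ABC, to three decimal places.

AB = (5, 0, -2),  AC = (4, 4, 2)
i: 0·2 - (-2)·4 = 0 - (-8) = 8
j: (-2)·4 - 5·2 = -8 - 10 = -18
k: 5·4 - 0·4 = 20 - 0 = 20
AB × AC = (8, -18, 20)
|AB × AC| = √788 ≈ 28.0713
area = ½ · 28.0713 ≈ 14.036

14.036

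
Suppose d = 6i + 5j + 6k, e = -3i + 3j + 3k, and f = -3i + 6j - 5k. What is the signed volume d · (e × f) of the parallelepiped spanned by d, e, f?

e × f:
i: 3·(-5) - 3·6 = -15 - 18 = -33
j: 3·(-3) - (-3)·(-5) = -9 - 15 = -24
k: (-3)·6 - 3·(-3) = -18 - (-9) = -9
e × f = (-33, -24, -9)
d · (e × f) = 6·(-33) + 5·(-24) + 6·(-9) = -198 - 120 - 54 = -372

-372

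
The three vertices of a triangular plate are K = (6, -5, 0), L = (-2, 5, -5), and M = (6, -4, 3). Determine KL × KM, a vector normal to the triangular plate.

KL = (-8, 10, -5)
KM = (0, 1, 3)
i: 10·3 - (-5)·1 = 30 - (-5) = 35
j: (-5)·0 - (-8)·3 = 0 - (-24) = 24
k: (-8)·1 - 10·0 = -8 - 0 = -8
KL × KM = (35, 24, -8)

(35, 24, -8)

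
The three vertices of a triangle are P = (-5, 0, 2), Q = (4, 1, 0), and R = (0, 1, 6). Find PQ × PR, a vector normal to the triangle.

PQ = (9, 1, -2)
PR = (5, 1, 4)
i: 1·4 - (-2)·1 = 4 - (-2) = 6
j: (-2)·5 - 9·4 = -10 - 36 = -46
k: 9·1 - 1·5 = 9 - 5 = 4
PQ × PR = (6, -46, 4)

(6, -46, 4)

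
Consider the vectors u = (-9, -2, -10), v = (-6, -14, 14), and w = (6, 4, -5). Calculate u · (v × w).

-834

v × w:
i: (-14)·(-5) - 14·4 = 70 - 56 = 14
j: 14·6 - (-6)·(-5) = 84 - 30 = 54
k: (-6)·4 - (-14)·6 = -24 - (-84) = 60
v × w = (14, 54, 60)
u · (v × w) = (-9)·14 + (-2)·54 + (-10)·60 = -126 - 108 - 600 = -834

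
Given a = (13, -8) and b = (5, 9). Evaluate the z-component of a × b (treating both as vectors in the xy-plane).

157

13·9 - (-8)·5 = 117 - (-40) = 157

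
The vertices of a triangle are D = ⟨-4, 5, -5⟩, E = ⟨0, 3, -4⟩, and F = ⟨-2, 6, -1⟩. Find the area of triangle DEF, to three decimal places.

DE = (4, -2, 1),  DF = (2, 1, 4)
i: (-2)·4 - 1·1 = -8 - 1 = -9
j: 1·2 - 4·4 = 2 - 16 = -14
k: 4·1 - (-2)·2 = 4 - (-4) = 8
DE × DF = (-9, -14, 8)
|DE × DF| = √341 ≈ 18.4662
area = ½ · 18.4662 ≈ 9.233

9.233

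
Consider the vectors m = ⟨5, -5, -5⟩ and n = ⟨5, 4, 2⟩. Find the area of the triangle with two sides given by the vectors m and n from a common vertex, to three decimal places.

28.940

i: (-5)·2 - (-5)·4 = -10 - (-20) = 10
j: (-5)·5 - 5·2 = -25 - 10 = -35
k: 5·4 - (-5)·5 = 20 - (-25) = 45
m × n = (10, -35, 45)
|m × n| = √(10² + (-35)² + 45²) = √3350 ≈ 57.8792
area = ½ · 57.8792 ≈ 28.940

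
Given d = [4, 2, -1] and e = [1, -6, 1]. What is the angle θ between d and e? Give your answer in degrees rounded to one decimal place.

108.6

d · e = 4·1 + 2·(-6) + (-1)·1 = 4 - 12 - 1 = -9
|d|² = 16 + 4 + 1 = 21,  |d| = √21 ≈ 4.582576
|e|² = 1 + 36 + 1 = 38,  |e| = √38 ≈ 6.164414
cos θ = -9 / (4.582576 · 6.164414) ≈ -0.31860
θ = arccos(-0.31860) ≈ 108.6°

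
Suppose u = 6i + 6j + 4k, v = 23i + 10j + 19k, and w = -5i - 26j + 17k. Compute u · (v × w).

-1124

v × w:
i: 10·17 - 19·(-26) = 170 - (-494) = 664
j: 19·(-5) - 23·17 = -95 - 391 = -486
k: 23·(-26) - 10·(-5) = -598 - (-50) = -548
v × w = (664, -486, -548)
u · (v × w) = 6·664 + 6·(-486) + 4·(-548) = 3984 - 2916 - 2192 = -1124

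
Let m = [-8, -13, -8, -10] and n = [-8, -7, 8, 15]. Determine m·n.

-59

m · n = (-8)·(-8) + (-13)·(-7) + (-8)·8 + (-10)·15 = 64 + 91 - 64 - 150 = -59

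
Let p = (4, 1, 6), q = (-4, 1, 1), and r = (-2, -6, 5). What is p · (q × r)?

218

q × r:
i: 1·5 - 1·(-6) = 5 - (-6) = 11
j: 1·(-2) - (-4)·5 = -2 - (-20) = 18
k: (-4)·(-6) - 1·(-2) = 24 - (-2) = 26
q × r = (11, 18, 26)
p · (q × r) = 4·11 + 1·18 + 6·26 = 44 + 18 + 156 = 218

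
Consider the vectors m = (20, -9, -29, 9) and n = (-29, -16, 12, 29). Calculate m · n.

-523

m · n = 20·(-29) + (-9)·(-16) + (-29)·12 + 9·29 = -580 + 144 - 348 + 261 = -523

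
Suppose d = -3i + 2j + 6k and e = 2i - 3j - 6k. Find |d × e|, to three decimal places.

i: 2·(-6) - 6·(-3) = -12 - (-18) = 6
j: 6·2 - (-3)·(-6) = 12 - 18 = -6
k: (-3)·(-3) - 2·2 = 9 - 4 = 5
d × e = (6, -6, 5)
|d × e| = √(6² + (-6)² + 5²) = √97 ≈ 9.8489

9.849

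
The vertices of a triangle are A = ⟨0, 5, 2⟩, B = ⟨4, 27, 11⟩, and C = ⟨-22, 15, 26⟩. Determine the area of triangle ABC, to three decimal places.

AB = (4, 22, 9),  AC = (-22, 10, 24)
i: 22·24 - 9·10 = 528 - 90 = 438
j: 9·(-22) - 4·24 = -198 - 96 = -294
k: 4·10 - 22·(-22) = 40 - (-484) = 524
AB × AC = (438, -294, 524)
|AB × AC| = √552856 ≈ 743.5429
area = ½ · 743.5429 ≈ 371.771

371.771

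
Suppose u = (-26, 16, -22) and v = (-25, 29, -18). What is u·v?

u · v = (-26)·(-25) + 16·29 + (-22)·(-18) = 650 + 464 + 396 = 1510

1510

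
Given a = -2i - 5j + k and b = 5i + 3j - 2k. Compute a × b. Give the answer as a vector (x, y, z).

i: (-5)·(-2) - 1·3 = 10 - 3 = 7
j: 1·5 - (-2)·(-2) = 5 - 4 = 1
k: (-2)·3 - (-5)·5 = -6 - (-25) = 19
a × b = (7, 1, 19)

(7, 1, 19)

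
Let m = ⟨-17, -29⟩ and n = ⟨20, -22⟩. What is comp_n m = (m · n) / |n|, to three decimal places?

10.023

m · n = (-17)·20 + (-29)·(-22) = -340 + 638 = 298
|n| = √(400 + 484) = √884 ≈ 29.7321
comp_n m = 298 / √884 ≈ 10.023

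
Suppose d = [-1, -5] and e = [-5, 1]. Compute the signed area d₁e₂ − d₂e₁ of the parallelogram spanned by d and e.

-26

(-1)·1 - (-5)·(-5) = -1 - 25 = -26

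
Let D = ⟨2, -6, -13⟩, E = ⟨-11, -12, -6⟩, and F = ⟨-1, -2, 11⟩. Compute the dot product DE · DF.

DE = E − D = (-13, -6, 7)
DF = F − D = (-3, 4, 24)
DE · DF = (-13)·(-3) + (-6)·4 + 7·24 = 39 - 24 + 168 = 183

183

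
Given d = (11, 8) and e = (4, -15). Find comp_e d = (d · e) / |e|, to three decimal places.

-4.896

d · e = 11·4 + 8·(-15) = 44 - 120 = -76
|e| = √(16 + 225) = √241 ≈ 15.5242
comp_e d = -76 / √241 ≈ -4.896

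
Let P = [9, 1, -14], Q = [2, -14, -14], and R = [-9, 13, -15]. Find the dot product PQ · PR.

PQ = Q − P = (-7, -15, 0)
PR = R − P = (-18, 12, -1)
PQ · PR = (-7)·(-18) + (-15)·12 + 0·(-1) = 126 - 180 + 0 = -54

-54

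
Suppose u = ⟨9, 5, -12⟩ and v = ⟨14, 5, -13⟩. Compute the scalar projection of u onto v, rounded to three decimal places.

15.546

u · v = 9·14 + 5·5 + (-12)·(-13) = 126 + 25 + 156 = 307
|v| = √(196 + 25 + 169) = √390 ≈ 19.7484
comp_v u = 307 / √390 ≈ 15.546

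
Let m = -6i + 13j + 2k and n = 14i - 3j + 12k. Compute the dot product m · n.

-99

m · n = (-6)·14 + 13·(-3) + 2·12 = -84 - 39 + 24 = -99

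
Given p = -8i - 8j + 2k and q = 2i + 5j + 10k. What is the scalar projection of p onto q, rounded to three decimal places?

-3.170

p · q = (-8)·2 + (-8)·5 + 2·10 = -16 - 40 + 20 = -36
|q| = √(4 + 25 + 100) = √129 ≈ 11.3578
comp_q p = -36 / √129 ≈ -3.170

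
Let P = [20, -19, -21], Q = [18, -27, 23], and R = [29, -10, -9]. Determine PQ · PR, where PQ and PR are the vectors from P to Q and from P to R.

PQ = Q − P = (-2, -8, 44)
PR = R − P = (9, 9, 12)
PQ · PR = (-2)·9 + (-8)·9 + 44·12 = -18 - 72 + 528 = 438

438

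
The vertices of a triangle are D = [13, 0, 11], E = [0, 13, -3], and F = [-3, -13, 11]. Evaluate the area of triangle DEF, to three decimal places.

237.397

DE = (-13, 13, -14),  DF = (-16, -13, 0)
i: 13·0 - (-14)·(-13) = 0 - 182 = -182
j: (-14)·(-16) - (-13)·0 = 224 - 0 = 224
k: (-13)·(-13) - 13·(-16) = 169 - (-208) = 377
DE × DF = (-182, 224, 377)
|DE × DF| = √225429 ≈ 474.7936
area = ½ · 474.7936 ≈ 237.397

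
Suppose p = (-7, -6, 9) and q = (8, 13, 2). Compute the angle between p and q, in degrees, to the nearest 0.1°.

125.8

p · q = (-7)·8 + (-6)·13 + 9·2 = -56 - 78 + 18 = -116
|p|² = 49 + 36 + 81 = 166,  |p| = √166 ≈ 12.884099
|q|² = 64 + 169 + 4 = 237,  |q| = √237 ≈ 15.394804
cos θ = -116 / (12.884099 · 15.394804) ≈ -0.58483
θ = arccos(-0.58483) ≈ 125.8°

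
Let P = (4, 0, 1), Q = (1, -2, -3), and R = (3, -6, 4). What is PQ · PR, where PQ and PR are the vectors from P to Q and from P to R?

PQ = Q − P = (-3, -2, -4)
PR = R − P = (-1, -6, 3)
PQ · PR = (-3)·(-1) + (-2)·(-6) + (-4)·3 = 3 + 12 - 12 = 3

3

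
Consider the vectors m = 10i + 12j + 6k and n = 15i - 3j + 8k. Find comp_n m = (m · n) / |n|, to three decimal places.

m · n = 10·15 + 12·(-3) + 6·8 = 150 - 36 + 48 = 162
|n| = √(225 + 9 + 64) = √298 ≈ 17.2627
comp_n m = 162 / √298 ≈ 9.384

9.384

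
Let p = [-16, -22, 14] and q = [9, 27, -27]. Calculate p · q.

-1116

p · q = (-16)·9 + (-22)·27 + 14·(-27) = -144 - 594 - 378 = -1116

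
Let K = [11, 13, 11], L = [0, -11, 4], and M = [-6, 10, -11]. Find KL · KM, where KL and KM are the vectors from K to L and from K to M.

KL = L − K = (-11, -24, -7)
KM = M − K = (-17, -3, -22)
KL · KM = (-11)·(-17) + (-24)·(-3) + (-7)·(-22) = 187 + 72 + 154 = 413

413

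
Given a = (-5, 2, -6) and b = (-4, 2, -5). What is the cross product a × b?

(2, -1, -2)

i: 2·(-5) - (-6)·2 = -10 - (-12) = 2
j: (-6)·(-4) - (-5)·(-5) = 24 - 25 = -1
k: (-5)·2 - 2·(-4) = -10 - (-8) = -2
a × b = (2, -1, -2)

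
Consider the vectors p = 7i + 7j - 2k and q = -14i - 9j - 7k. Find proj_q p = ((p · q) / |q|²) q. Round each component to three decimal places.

p · q = 7·(-14) + 7·(-9) + (-2)·(-7) = -98 - 63 + 14 = -147
|q|² = 196 + 81 + 49 = 326
proj_q p = (-147/326) · (-14, -9, -7) ≈ (6.313, 4.058, 3.156)

(6.313, 4.058, 3.156)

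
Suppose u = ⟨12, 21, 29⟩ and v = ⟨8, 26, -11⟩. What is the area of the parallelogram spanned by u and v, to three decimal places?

1059.933

i: 21·(-11) - 29·26 = -231 - 754 = -985
j: 29·8 - 12·(-11) = 232 - (-132) = 364
k: 12·26 - 21·8 = 312 - 168 = 144
u × v = (-985, 364, 144)
|u × v| = √((-985)² + 364² + 144²) = √1123457 ≈ 1059.9325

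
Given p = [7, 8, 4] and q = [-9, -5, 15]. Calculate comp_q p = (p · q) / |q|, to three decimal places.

p · q = 7·(-9) + 8·(-5) + 4·15 = -63 - 40 + 60 = -43
|q| = √(81 + 25 + 225) = √331 ≈ 18.1934
comp_q p = -43 / √331 ≈ -2.363

-2.363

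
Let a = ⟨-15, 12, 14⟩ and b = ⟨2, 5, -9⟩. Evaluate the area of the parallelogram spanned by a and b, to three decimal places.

230.074

i: 12·(-9) - 14·5 = -108 - 70 = -178
j: 14·2 - (-15)·(-9) = 28 - 135 = -107
k: (-15)·5 - 12·2 = -75 - 24 = -99
a × b = (-178, -107, -99)
|a × b| = √((-178)² + (-107)² + (-99)²) = √52934 ≈ 230.0739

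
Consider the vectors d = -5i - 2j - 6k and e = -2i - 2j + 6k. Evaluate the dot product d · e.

d · e = (-5)·(-2) + (-2)·(-2) + (-6)·6 = 10 + 4 - 36 = -22

-22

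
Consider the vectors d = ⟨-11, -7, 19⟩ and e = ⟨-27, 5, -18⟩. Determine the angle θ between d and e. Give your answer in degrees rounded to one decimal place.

96.1

d · e = (-11)·(-27) + (-7)·5 + 19·(-18) = 297 - 35 - 342 = -80
|d|² = 121 + 49 + 361 = 531,  |d| = √531 ≈ 23.043437
|e|² = 729 + 25 + 324 = 1078,  |e| = √1078 ≈ 32.832910
cos θ = -80 / (23.043437 · 32.832910) ≈ -0.10574
θ = arccos(-0.10574) ≈ 96.1°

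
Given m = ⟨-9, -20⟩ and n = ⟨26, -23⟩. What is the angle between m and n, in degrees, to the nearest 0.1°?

m · n = (-9)·26 + (-20)·(-23) = -234 + 460 = 226
|m|² = 81 + 400 = 481,  |m| = √481 ≈ 21.931712
|n|² = 676 + 529 = 1205,  |n| = √1205 ≈ 34.713110
cos θ = 226 / (21.931712 · 34.713110) ≈ 0.29685
θ = arccos(0.29685) ≈ 72.7°

72.7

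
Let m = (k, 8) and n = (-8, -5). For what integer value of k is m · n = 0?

m · n = k·(-8) + 8·(-5) = -40 - 8k
Set equal to 0: -8k = 40, so k = -5.

-5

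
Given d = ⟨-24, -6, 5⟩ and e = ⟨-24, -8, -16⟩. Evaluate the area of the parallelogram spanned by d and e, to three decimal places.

i: (-6)·(-16) - 5·(-8) = 96 - (-40) = 136
j: 5·(-24) - (-24)·(-16) = -120 - 384 = -504
k: (-24)·(-8) - (-6)·(-24) = 192 - 144 = 48
d × e = (136, -504, 48)
|d × e| = √(136² + (-504)² + 48²) = √274816 ≈ 524.2290

524.229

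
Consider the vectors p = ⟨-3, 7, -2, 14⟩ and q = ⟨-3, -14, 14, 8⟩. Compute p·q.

p · q = (-3)·(-3) + 7·(-14) + (-2)·14 + 14·8 = 9 - 98 - 28 + 112 = -5

-5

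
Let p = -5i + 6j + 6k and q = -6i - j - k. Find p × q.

(0, -41, 41)

i: 6·(-1) - 6·(-1) = -6 - (-6) = 0
j: 6·(-6) - (-5)·(-1) = -36 - 5 = -41
k: (-5)·(-1) - 6·(-6) = 5 - (-36) = 41
p × q = (0, -41, 41)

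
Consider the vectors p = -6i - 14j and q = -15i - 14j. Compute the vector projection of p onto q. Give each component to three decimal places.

(-10.190, -9.511)

p · q = (-6)·(-15) + (-14)·(-14) = 90 + 196 = 286
|q|² = 225 + 196 = 421
proj_q p = (286/421) · (-15, -14) ≈ (-10.190, -9.511)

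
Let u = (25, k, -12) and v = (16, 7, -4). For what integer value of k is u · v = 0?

-64

u · v = 25·16 + k·7 + (-12)·(-4) = 448 + 7k
Set equal to 0: 7k = -448, so k = -64.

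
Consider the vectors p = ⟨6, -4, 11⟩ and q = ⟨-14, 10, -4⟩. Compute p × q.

i: (-4)·(-4) - 11·10 = 16 - 110 = -94
j: 11·(-14) - 6·(-4) = -154 - (-24) = -130
k: 6·10 - (-4)·(-14) = 60 - 56 = 4
p × q = (-94, -130, 4)

(-94, -130, 4)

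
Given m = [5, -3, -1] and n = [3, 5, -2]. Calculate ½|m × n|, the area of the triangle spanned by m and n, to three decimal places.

i: (-3)·(-2) - (-1)·5 = 6 - (-5) = 11
j: (-1)·3 - 5·(-2) = -3 - (-10) = 7
k: 5·5 - (-3)·3 = 25 - (-9) = 34
m × n = (11, 7, 34)
|m × n| = √(11² + 7² + 34²) = √1326 ≈ 36.4143
area = ½ · 36.4143 ≈ 18.207

18.207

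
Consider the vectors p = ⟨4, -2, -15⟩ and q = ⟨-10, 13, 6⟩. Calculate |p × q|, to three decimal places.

224.475

i: (-2)·6 - (-15)·13 = -12 - (-195) = 183
j: (-15)·(-10) - 4·6 = 150 - 24 = 126
k: 4·13 - (-2)·(-10) = 52 - 20 = 32
p × q = (183, 126, 32)
|p × q| = √(183² + 126² + 32²) = √50389 ≈ 224.4749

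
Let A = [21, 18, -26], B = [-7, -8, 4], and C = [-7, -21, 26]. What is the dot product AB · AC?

AB = B − A = (-28, -26, 30)
AC = C − A = (-28, -39, 52)
AB · AC = (-28)·(-28) + (-26)·(-39) + 30·52 = 784 + 1014 + 1560 = 3358

3358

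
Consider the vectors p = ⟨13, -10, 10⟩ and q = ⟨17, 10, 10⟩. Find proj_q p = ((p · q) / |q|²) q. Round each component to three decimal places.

p · q = 13·17 + (-10)·10 + 10·10 = 221 - 100 + 100 = 221
|q|² = 289 + 100 + 100 = 489
proj_q p = (221/489) · (17, 10, 10) ≈ (7.683, 4.519, 4.519)

(7.683, 4.519, 4.519)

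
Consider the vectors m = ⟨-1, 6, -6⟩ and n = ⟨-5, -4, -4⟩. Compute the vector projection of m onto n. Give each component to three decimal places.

m · n = (-1)·(-5) + 6·(-4) + (-6)·(-4) = 5 - 24 + 24 = 5
|n|² = 25 + 16 + 16 = 57
proj_n m = (5/57) · (-5, -4, -4) ≈ (-0.439, -0.351, -0.351)

(-0.439, -0.351, -0.351)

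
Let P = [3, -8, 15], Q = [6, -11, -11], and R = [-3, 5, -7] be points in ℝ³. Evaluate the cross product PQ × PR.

(404, 222, 21)

PQ = (3, -3, -26)
PR = (-6, 13, -22)
i: (-3)·(-22) - (-26)·13 = 66 - (-338) = 404
j: (-26)·(-6) - 3·(-22) = 156 - (-66) = 222
k: 3·13 - (-3)·(-6) = 39 - 18 = 21
PQ × PR = (404, 222, 21)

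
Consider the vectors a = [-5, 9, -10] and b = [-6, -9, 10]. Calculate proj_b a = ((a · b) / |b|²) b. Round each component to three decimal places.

(4.175, 6.263, -6.959)

a · b = (-5)·(-6) + 9·(-9) + (-10)·10 = 30 - 81 - 100 = -151
|b|² = 36 + 81 + 100 = 217
proj_b a = (-151/217) · (-6, -9, 10) ≈ (4.175, 6.263, -6.959)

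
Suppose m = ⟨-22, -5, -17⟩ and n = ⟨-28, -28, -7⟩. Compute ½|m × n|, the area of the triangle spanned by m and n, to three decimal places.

362.195

i: (-5)·(-7) - (-17)·(-28) = 35 - 476 = -441
j: (-17)·(-28) - (-22)·(-7) = 476 - 154 = 322
k: (-22)·(-28) - (-5)·(-28) = 616 - 140 = 476
m × n = (-441, 322, 476)
|m × n| = √((-441)² + 322² + 476²) = √524741 ≈ 724.3901
area = ½ · 724.3901 ≈ 362.195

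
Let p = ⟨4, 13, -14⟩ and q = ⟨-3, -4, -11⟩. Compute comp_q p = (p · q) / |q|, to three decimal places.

p · q = 4·(-3) + 13·(-4) + (-14)·(-11) = -12 - 52 + 154 = 90
|q| = √(9 + 16 + 121) = √146 ≈ 12.0830
comp_q p = 90 / √146 ≈ 7.448

7.448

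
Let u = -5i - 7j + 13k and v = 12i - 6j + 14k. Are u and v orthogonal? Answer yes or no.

u · v = (-5)·12 + (-7)·(-6) + 13·14 = -60 + 42 + 182 = 164
Nonzero, so the vectors are not orthogonal.

no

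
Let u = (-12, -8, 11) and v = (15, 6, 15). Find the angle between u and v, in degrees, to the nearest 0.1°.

u · v = (-12)·15 + (-8)·6 + 11·15 = -180 - 48 + 165 = -63
|u|² = 144 + 64 + 121 = 329,  |u| = √329 ≈ 18.138357
|v|² = 225 + 36 + 225 = 486,  |v| = √486 ≈ 22.045408
cos θ = -63 / (18.138357 · 22.045408) ≈ -0.15755
θ = arccos(-0.15755) ≈ 99.1°

99.1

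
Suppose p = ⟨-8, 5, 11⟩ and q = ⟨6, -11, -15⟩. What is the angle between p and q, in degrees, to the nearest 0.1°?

161.1

p · q = (-8)·6 + 5·(-11) + 11·(-15) = -48 - 55 - 165 = -268
|p|² = 64 + 25 + 121 = 210,  |p| = √210 ≈ 14.491377
|q|² = 36 + 121 + 225 = 382,  |q| = √382 ≈ 19.544820
cos θ = -268 / (14.491377 · 19.544820) ≈ -0.94622
θ = arccos(-0.94622) ≈ 161.1°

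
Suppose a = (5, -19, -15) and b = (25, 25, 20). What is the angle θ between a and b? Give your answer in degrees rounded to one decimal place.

130.3

a · b = 5·25 + (-19)·25 + (-15)·20 = 125 - 475 - 300 = -650
|a|² = 25 + 361 + 225 = 611,  |a| = √611 ≈ 24.718414
|b|² = 625 + 625 + 400 = 1650,  |b| = √1650 ≈ 40.620192
cos θ = -650 / (24.718414 · 40.620192) ≈ -0.64737
θ = arccos(-0.64737) ≈ 130.3°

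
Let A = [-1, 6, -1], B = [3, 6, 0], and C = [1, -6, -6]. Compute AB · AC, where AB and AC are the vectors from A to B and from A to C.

AB = B − A = (4, 0, 1)
AC = C − A = (2, -12, -5)
AB · AC = 4·2 + 0·(-12) + 1·(-5) = 8 + 0 - 5 = 3

3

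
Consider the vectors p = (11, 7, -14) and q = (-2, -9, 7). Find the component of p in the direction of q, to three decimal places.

p · q = 11·(-2) + 7·(-9) + (-14)·7 = -22 - 63 - 98 = -183
|q| = √(4 + 81 + 49) = √134 ≈ 11.5758
comp_q p = -183 / √134 ≈ -15.809

-15.809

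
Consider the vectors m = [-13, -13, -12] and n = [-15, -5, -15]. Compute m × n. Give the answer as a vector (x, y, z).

i: (-13)·(-15) - (-12)·(-5) = 195 - 60 = 135
j: (-12)·(-15) - (-13)·(-15) = 180 - 195 = -15
k: (-13)·(-5) - (-13)·(-15) = 65 - 195 = -130
m × n = (135, -15, -130)

(135, -15, -130)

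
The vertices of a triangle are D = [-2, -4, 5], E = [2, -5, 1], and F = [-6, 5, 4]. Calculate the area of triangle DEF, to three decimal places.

26.424

DE = (4, -1, -4),  DF = (-4, 9, -1)
i: (-1)·(-1) - (-4)·9 = 1 - (-36) = 37
j: (-4)·(-4) - 4·(-1) = 16 - (-4) = 20
k: 4·9 - (-1)·(-4) = 36 - 4 = 32
DE × DF = (37, 20, 32)
|DE × DF| = √2793 ≈ 52.8488
area = ½ · 52.8488 ≈ 26.424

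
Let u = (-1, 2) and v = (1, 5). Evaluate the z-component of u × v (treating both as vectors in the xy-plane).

(-1)·5 - 2·1 = -5 - 2 = -7

-7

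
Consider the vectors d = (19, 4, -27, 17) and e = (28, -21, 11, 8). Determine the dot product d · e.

287

d · e = 19·28 + 4·(-21) + (-27)·11 + 17·8 = 532 - 84 - 297 + 136 = 287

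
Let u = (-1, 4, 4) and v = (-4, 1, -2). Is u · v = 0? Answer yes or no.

u · v = (-1)·(-4) + 4·1 + 4·(-2) = 4 + 4 - 8 = 0
Zero, so the vectors are orthogonal.

yes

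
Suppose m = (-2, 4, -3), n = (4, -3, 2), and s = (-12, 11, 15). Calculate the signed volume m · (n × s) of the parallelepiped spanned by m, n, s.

-226

n × s:
i: (-3)·15 - 2·11 = -45 - 22 = -67
j: 2·(-12) - 4·15 = -24 - 60 = -84
k: 4·11 - (-3)·(-12) = 44 - 36 = 8
n × s = (-67, -84, 8)
m · (n × s) = (-2)·(-67) + 4·(-84) + (-3)·8 = 134 - 336 - 24 = -226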